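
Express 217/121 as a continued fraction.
[1; 1, 3, 1, 5, 4]

Euclidean algorithm steps:
217 = 1 × 121 + 96
121 = 1 × 96 + 25
96 = 3 × 25 + 21
25 = 1 × 21 + 4
21 = 5 × 4 + 1
4 = 4 × 1 + 0
Continued fraction: [1; 1, 3, 1, 5, 4]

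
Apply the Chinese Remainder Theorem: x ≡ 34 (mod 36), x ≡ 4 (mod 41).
250

Using Chinese Remainder Theorem:
M = 36 × 41 = 1476
M1 = 41, M2 = 36
y1 = 41^(-1) mod 36 = 29
y2 = 36^(-1) mod 41 = 8
x = (34×41×29 + 4×36×8) mod 1476 = 250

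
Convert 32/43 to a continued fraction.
[0; 1, 2, 1, 10]

Euclidean algorithm steps:
32 = 0 × 43 + 32
43 = 1 × 32 + 11
32 = 2 × 11 + 10
11 = 1 × 10 + 1
10 = 10 × 1 + 0
Continued fraction: [0; 1, 2, 1, 10]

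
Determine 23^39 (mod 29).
20

Repeated squaring. Binary of 39 = 100111.
23^1 ≡ 23 (mod 29); 23^2 ≡ 7 (mod 29); 23^4 ≡ 20 (mod 29); 23^8 ≡ 23 (mod 29); 23^16 ≡ 7 (mod 29); 23^32 ≡ 20 (mod 29)
23^39 = 23^1 × 23^2 × 23^4 × 23^32 ≡ 20 (mod 29)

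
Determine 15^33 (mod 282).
219

Repeated squaring. Binary of 33 = 100001.
15^1 ≡ 15 (mod 282); 15^2 ≡ 225 (mod 282); 15^4 ≡ 147 (mod 282); 15^8 ≡ 177 (mod 282); 15^16 ≡ 27 (mod 282); 15^32 ≡ 165 (mod 282)
15^33 = 15^1 × 15^32 ≡ 219 (mod 282)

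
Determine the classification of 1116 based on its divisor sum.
abundant

Proper divisors of 1116: sum = 1 + 2 + 3 + 4 + 6 + 9 + 12 + 18 + ... + 186 + 279 + 372 + 558 (17 divisors) = 1796
Since 1796 > 1116, 1116 is abundant.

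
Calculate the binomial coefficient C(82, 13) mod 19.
0

Using Lucas' theorem:
Write n=82 and k=13 in base 19:
n in base 19: [4, 6]
k in base 19: [0, 13]
C(82,13) mod 19 = ∏ C(n_i, k_i) mod 19
Digit binomials (mod 19): C(4,0) = 1; C(6,13) = 0 (k_i > n_i)
Product: 1 × 0 = 0 ≡ 0 (mod 19)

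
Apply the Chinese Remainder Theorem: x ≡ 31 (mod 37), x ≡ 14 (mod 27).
68

Using Chinese Remainder Theorem:
M = 37 × 27 = 999
M1 = 27, M2 = 37
y1 = 27^(-1) mod 37 = 11
y2 = 37^(-1) mod 27 = 19
x = (31×27×11 + 14×37×19) mod 999 = 68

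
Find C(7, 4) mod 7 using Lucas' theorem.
0

Using Lucas' theorem:
Write n=7 and k=4 in base 7:
n in base 7: [1, 0]
k in base 7: [0, 4]
C(7,4) mod 7 = ∏ C(n_i, k_i) mod 7
Digit binomials (mod 7): C(1,0) = 1; C(0,4) = 0 (k_i > n_i)
Product: 1 × 0 = 0 ≡ 0 (mod 7)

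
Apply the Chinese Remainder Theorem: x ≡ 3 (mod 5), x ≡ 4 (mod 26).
108

Using Chinese Remainder Theorem:
M = 5 × 26 = 130
M1 = 26, M2 = 5
y1 = 26^(-1) mod 5 = 1
y2 = 5^(-1) mod 26 = 21
x = (3×26×1 + 4×5×21) mod 130 = 108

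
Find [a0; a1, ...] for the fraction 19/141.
[0; 7, 2, 2, 1, 2]

Euclidean algorithm steps:
19 = 0 × 141 + 19
141 = 7 × 19 + 8
19 = 2 × 8 + 3
8 = 2 × 3 + 2
3 = 1 × 2 + 1
2 = 2 × 1 + 0
Continued fraction: [0; 7, 2, 2, 1, 2]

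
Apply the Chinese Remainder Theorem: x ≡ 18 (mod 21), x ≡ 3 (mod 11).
102

Using Chinese Remainder Theorem:
M = 21 × 11 = 231
M1 = 11, M2 = 21
y1 = 11^(-1) mod 21 = 2
y2 = 21^(-1) mod 11 = 10
x = (18×11×2 + 3×21×10) mod 231 = 102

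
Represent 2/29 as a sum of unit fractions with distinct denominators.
1/15 + 1/435

Greedy algorithm:
2/29: ceiling(29/2) = 15, use 1/15
1/435: ceiling(435/1) = 435, use 1/435
Result: 2/29 = 1/15 + 1/435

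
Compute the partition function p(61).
1121505

p(n) counts ways to write n as a sum of positive integers (order ignored).
Euler's pentagonal recurrence: p(k) = p(k-1) + p(k-2) - p(k-5) - p(k-7) + p(k-12) + p(k-15) - ... (offsets j(3j∓1)/2, signs ++--, p(0)=1, p(<0)=0).
DP table for k = 0..60: p(0)=1, p(1)=1, p(2)=2, p(3)=3, p(4)=5, p(5)=7, p(6)=11, p(7)=15, p(8)=22, p(9)=30, p(10)=42, p(11)=56, p(12)=77, p(13)=101, p(14)=135, p(15)=176, p(16)=231, p(17)=297, p(18)=385, p(19)=490, p(20)=627, p(21)=792, p(22)=1002, p(23)=1255, p(24)=1575, p(25)=1958, p(26)=2436, p(27)=3010, p(28)=3718, p(29)=4565, p(30)=5604, p(31)=6842, p(32)=8349, p(33)=10143, p(34)=12310, p(35)=14883, p(36)=17977, p(37)=21637, p(38)=26015, p(39)=31185, p(40)=37338, p(41)=44583, p(42)=53174, p(43)=63261, p(44)=75175, p(45)=89134, p(46)=105558, p(47)=124754, p(48)=147273, p(49)=173525, p(50)=204226, p(51)=239943, p(52)=281589, p(53)=329931, p(54)=386155, p(55)=451276, p(56)=526823, p(57)=614154, p(58)=715220, p(59)=831820, p(60)=966467.
Final step: p(61) = p(60) + p(59) - p(56) - p(54) + p(49) + p(46) - p(39) - p(35) + p(26) + p(21) - p(10) - p(4)
= 966467 + 831820 - 526823 - 386155 + 173525 + 105558 - 31185 - 14883 + 2436 + 792 - 42 - 5
= 1121505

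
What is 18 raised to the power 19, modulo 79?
38

Repeated squaring. Binary of 19 = 10011.
18^1 ≡ 18 (mod 79); 18^2 ≡ 8 (mod 79); 18^4 ≡ 64 (mod 79); 18^8 ≡ 67 (mod 79); 18^16 ≡ 65 (mod 79)
18^19 = 18^1 × 18^2 × 18^16 ≡ 38 (mod 79)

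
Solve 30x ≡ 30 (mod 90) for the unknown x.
x ≡ 1 (mod 3)

gcd(30, 90) = 30, which divides 30, so solutions exist.
Divide through by 30: x ≡ 1 (mod 3).
The coefficient of x is now 1, so x ≡ 1 (mod 3).
Check: 30 × 1 = 30 ≡ 30 (mod 90).
x ≡ 1 (mod 3), giving 30 solutions mod 90.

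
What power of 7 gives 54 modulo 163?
124

Baby-step giant-step with step n = ⌈√163⌉ = 13.
Baby steps 7^j mod 163 (j:value) for j=0..12: 0:1, 1:7, 2:49, 3:17, 4:119, 5:18, 6:126, 7:67, 8:143, 9:23, 10:161, 11:149, 12:65.
Giant-step multiplier: 7^(-13) ≡ 7^(162-13) = 7^149 ≡ 139 (mod 163).
Giant steps γ_i = 54·139^i mod 163: γ_0=54, γ_1=8, γ_2=134, γ_3=44, γ_4=85, γ_5=79, γ_6=60, γ_7=27, γ_8=4, γ_9=67 (in table at j=7).
x = i·n + j = 9·13 + 7 = 124.
Check: 7^124 ≡ 54 (mod 163).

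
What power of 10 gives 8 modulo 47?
44

Baby-step giant-step with step n = ⌈√47⌉ = 7.
Baby steps 10^j mod 47 (j:value) for j=0..6: 0:1, 1:10, 2:6, 3:13, 4:36, 5:31, 6:28.
Giant-step multiplier: 10^(-7) ≡ 10^(46-7) = 10^39 ≡ 23 (mod 47).
Giant steps γ_i = 8·23^i mod 47: γ_0=8, γ_1=43, γ_2=2, γ_3=46, γ_4=24, γ_5=35, γ_6=6 (in table at j=2).
x = i·n + j = 6·7 + 2 = 44.
Check: 10^44 ≡ 8 (mod 47).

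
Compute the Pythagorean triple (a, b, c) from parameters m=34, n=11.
(1035, 748, 1277)

Euclid's formula: a = m² - n², b = 2mn, c = m² + n²
m = 34, n = 11
a = 34² - 11² = 1156 - 121 = 1035
b = 2 × 34 × 11 = 748
c = 34² + 11² = 1156 + 121 = 1277
Verification: 1035² + 748² = 1071225 + 559504 = 1630729 = 1277² ✓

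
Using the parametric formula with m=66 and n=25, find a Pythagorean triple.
(3731, 3300, 4981)

Euclid's formula: a = m² - n², b = 2mn, c = m² + n²
m = 66, n = 25
a = 66² - 25² = 4356 - 625 = 3731
b = 2 × 66 × 25 = 3300
c = 66² + 25² = 4356 + 625 = 4981
Verification: 3731² + 3300² = 13920361 + 10890000 = 24810361 = 4981² ✓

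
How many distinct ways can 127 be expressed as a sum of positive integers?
3913864295

p(n) counts ways to write n as a sum of positive integers (order ignored).
Euler's pentagonal recurrence: p(k) = p(k-1) + p(k-2) - p(k-5) - p(k-7) + p(k-12) + p(k-15) - ... (offsets j(3j∓1)/2, signs ++--, p(0)=1, p(<0)=0).
DP table for k = 0..126: p(0)=1, p(1)=1, p(2)=2, p(3)=3, p(4)=5, p(5)=7, p(6)=11, p(7)=15, p(8)=22, p(9)=30, p(10)=42, p(11)=56, p(12)=77, p(13)=101, p(14)=135, p(15)=176, p(16)=231, p(17)=297, p(18)=385, p(19)=490, p(20)=627, p(21)=792, p(22)=1002, p(23)=1255, p(24)=1575, p(25)=1958, p(26)=2436, p(27)=3010, p(28)=3718, p(29)=4565, p(30)=5604, p(31)=6842, p(32)=8349, p(33)=10143, p(34)=12310, p(35)=14883, p(36)=17977, p(37)=21637, p(38)=26015, p(39)=31185, p(40)=37338, p(41)=44583, p(42)=53174, p(43)=63261, p(44)=75175, p(45)=89134, p(46)=105558, p(47)=124754, p(48)=147273, p(49)=173525, p(50)=204226, p(51)=239943, p(52)=281589, p(53)=329931, p(54)=386155, p(55)=451276, p(56)=526823, p(57)=614154, p(58)=715220, p(59)=831820, p(60)=966467, p(61)=1121505, p(62)=1300156, p(63)=1505499, p(64)=1741630, p(65)=2012558, p(66)=2323520, p(67)=2679689, p(68)=3087735, p(69)=3554345, p(70)=4087968, p(71)=4697205, p(72)=5392783, p(73)=6185689, p(74)=7089500, p(75)=8118264, p(76)=9289091, p(77)=10619863, p(78)=12132164, p(79)=13848650, p(80)=15796476, p(81)=18004327, p(82)=20506255, p(83)=23338469, p(84)=26543660, p(85)=30167357, p(86)=34262962, p(87)=38887673, p(88)=44108109, p(89)=49995925, p(90)=56634173, p(91)=64112359, p(92)=72533807, p(93)=82010177, p(94)=92669720, p(95)=104651419, p(96)=118114304, p(97)=133230930, p(98)=150198136, p(99)=169229875, p(100)=190569292, p(101)=214481126, p(102)=241265379, p(103)=271248950, p(104)=304801365, p(105)=342325709, p(106)=384276336, p(107)=431149389, p(108)=483502844, p(109)=541946240, p(110)=607163746, p(111)=679903203, p(112)=761002156, p(113)=851376628, p(114)=952050665, p(115)=1064144451, p(116)=1188908248, p(117)=1327710076, p(118)=1482074143, p(119)=1653668665, p(120)=1844349560, p(121)=2056148051, p(122)=2291320912, p(123)=2552338241, p(124)=2841940500, p(125)=3163127352, p(126)=3519222692.
Final step: p(127) = p(126) + p(125) - p(122) - p(120) + p(115) + p(112) - p(105) - p(101) + p(92) + p(87) - p(76) - p(70) + p(57) + p(50) - p(35) - p(27) + p(10) + p(1)
= 3519222692 + 3163127352 - 2291320912 - 1844349560 + 1064144451 + 761002156 - 342325709 - 214481126 + 72533807 + 38887673 - 9289091 - 4087968 + 614154 + 204226 - 14883 - 3010 + 42 + 1
= 3913864295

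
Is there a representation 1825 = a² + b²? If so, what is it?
12² + 41² (a=12, b=41)

Factorization: 1825 = 5^2 × 73
By Fermat: n is sum of two squares iff every prime p ≡ 3 (mod 4) appears to even power.
All primes ≡ 3 (mod 4) appear to even power.
Search a = 0, 1, 2, … for 1825 - a² a perfect square: first hit at a = 12: 1825 - 144 = 1681 = 41².
1825 = 12² + 41² = 144 + 1681 ✓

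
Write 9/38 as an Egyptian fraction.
1/5 + 1/28 + 1/887 + 1/2359420

Greedy algorithm:
9/38: ceiling(38/9) = 5, use 1/5
7/190: ceiling(190/7) = 28, use 1/28
3/2660: ceiling(2660/3) = 887, use 1/887
1/2359420: ceiling(2359420/1) = 2359420, use 1/2359420
Result: 9/38 = 1/5 + 1/28 + 1/887 + 1/2359420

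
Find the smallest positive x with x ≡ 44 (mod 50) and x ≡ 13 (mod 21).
244

Using Chinese Remainder Theorem:
M = 50 × 21 = 1050
M1 = 21, M2 = 50
y1 = 21^(-1) mod 50 = 31
y2 = 50^(-1) mod 21 = 8
x = (44×21×31 + 13×50×8) mod 1050 = 244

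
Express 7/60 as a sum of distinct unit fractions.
1/9 + 1/180

Greedy algorithm:
7/60: ceiling(60/7) = 9, use 1/9
1/180: ceiling(180/1) = 180, use 1/180
Result: 7/60 = 1/9 + 1/180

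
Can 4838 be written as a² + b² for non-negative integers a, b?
Not possible

Factorization: 4838 = 2 × 41 × 59
By Fermat: n is sum of two squares iff every prime p ≡ 3 (mod 4) appears to even power.
Prime(s) ≡ 3 (mod 4) with odd exponent: [(59, 1)]
Therefore 4838 cannot be expressed as a² + b².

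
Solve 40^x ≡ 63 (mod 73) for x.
45

Baby-step giant-step with step n = ⌈√73⌉ = 9.
Baby steps 40^j mod 73 (j:value) for j=0..8: 0:1, 1:40, 2:67, 3:52, 4:36, 5:53, 6:3, 7:47, 8:55.
Giant-step multiplier: 40^(-9) ≡ 40^(72-9) = 40^63 ≡ 22 (mod 73).
Giant steps γ_i = 63·22^i mod 73: γ_0=63, γ_1=72, γ_2=51, γ_3=27, γ_4=10, γ_5=1 (in table at j=0).
x = i·n + j = 5·9 + 0 = 45.
Check: 40^45 ≡ 63 (mod 73).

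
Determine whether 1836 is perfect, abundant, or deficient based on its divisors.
abundant

Proper divisors of 1836: sum = 1 + 2 + 3 + 4 + 6 + 9 + 12 + 17 + ... + 306 + 459 + 612 + 918 (23 divisors) = 3204
Since 3204 > 1836, 1836 is abundant.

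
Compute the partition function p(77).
10619863

p(n) counts ways to write n as a sum of positive integers (order ignored).
Euler's pentagonal recurrence: p(k) = p(k-1) + p(k-2) - p(k-5) - p(k-7) + p(k-12) + p(k-15) - ... (offsets j(3j∓1)/2, signs ++--, p(0)=1, p(<0)=0).
DP table for k = 0..76: p(0)=1, p(1)=1, p(2)=2, p(3)=3, p(4)=5, p(5)=7, p(6)=11, p(7)=15, p(8)=22, p(9)=30, p(10)=42, p(11)=56, p(12)=77, p(13)=101, p(14)=135, p(15)=176, p(16)=231, p(17)=297, p(18)=385, p(19)=490, p(20)=627, p(21)=792, p(22)=1002, p(23)=1255, p(24)=1575, p(25)=1958, p(26)=2436, p(27)=3010, p(28)=3718, p(29)=4565, p(30)=5604, p(31)=6842, p(32)=8349, p(33)=10143, p(34)=12310, p(35)=14883, p(36)=17977, p(37)=21637, p(38)=26015, p(39)=31185, p(40)=37338, p(41)=44583, p(42)=53174, p(43)=63261, p(44)=75175, p(45)=89134, p(46)=105558, p(47)=124754, p(48)=147273, p(49)=173525, p(50)=204226, p(51)=239943, p(52)=281589, p(53)=329931, p(54)=386155, p(55)=451276, p(56)=526823, p(57)=614154, p(58)=715220, p(59)=831820, p(60)=966467, p(61)=1121505, p(62)=1300156, p(63)=1505499, p(64)=1741630, p(65)=2012558, p(66)=2323520, p(67)=2679689, p(68)=3087735, p(69)=3554345, p(70)=4087968, p(71)=4697205, p(72)=5392783, p(73)=6185689, p(74)=7089500, p(75)=8118264, p(76)=9289091.
Final step: p(77) = p(76) + p(75) - p(72) - p(70) + p(65) + p(62) - p(55) - p(51) + p(42) + p(37) - p(26) - p(20) + p(7) + p(0)
= 9289091 + 8118264 - 5392783 - 4087968 + 2012558 + 1300156 - 451276 - 239943 + 53174 + 21637 - 2436 - 627 + 15 + 1
= 10619863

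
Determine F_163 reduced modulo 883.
496

Matrix identity: Q^n = [[F_(n+1), F_n], [F_n, F_(n-1)]] with Q = [[1,1],[1,0]].
n = 163 = 10100011₂. Square-and-multiply, entries mod 883:
Q^1 = [[1,1],[1,0]]
Q^2 = (Q^1)² = [[2,1],[1,1]]
Q^5 = (Q^2)²·Q = [[8,5],[5,3]]
Q^10 = (Q^5)² = [[89,55],[55,34]]
Q^20 = (Q^10)² = [[350,584],[584,649]]
Q^40 = (Q^20)² = [[864,636],[636,228]]
Q^81 = (Q^40)²·Q = [[34,443],[443,474]]
Q^163 = (Q^81)²·Q = [[375,496],[496,762]]
F_163 mod 883 = Q^163[0][1] = 496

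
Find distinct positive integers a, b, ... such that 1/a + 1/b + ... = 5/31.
1/7 + 1/55 + 1/3979 + 1/23744683 + 1/1127619917796295

Greedy algorithm:
5/31: ceiling(31/5) = 7, use 1/7
4/217: ceiling(217/4) = 55, use 1/55
3/11935: ceiling(11935/3) = 3979, use 1/3979
2/47489365: ceiling(47489365/2) = 23744683, use 1/23744683
1/1127619917796295: ceiling(1127619917796295/1) = 1127619917796295, use 1/1127619917796295
Result: 5/31 = 1/7 + 1/55 + 1/3979 + 1/23744683 + 1/1127619917796295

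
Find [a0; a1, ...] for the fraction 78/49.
[1; 1, 1, 2, 4, 2]

Euclidean algorithm steps:
78 = 1 × 49 + 29
49 = 1 × 29 + 20
29 = 1 × 20 + 9
20 = 2 × 9 + 2
9 = 4 × 2 + 1
2 = 2 × 1 + 0
Continued fraction: [1; 1, 1, 2, 4, 2]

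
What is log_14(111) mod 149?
57

Baby-step giant-step with step n = ⌈√149⌉ = 13.
Baby steps 14^j mod 149 (j:value) for j=0..12: 0:1, 1:14, 2:47, 3:62, 4:123, 5:83, 6:119, 7:27, 8:80, 9:77, 10:35, 11:43, 12:6.
Giant-step multiplier: 14^(-13) ≡ 14^(148-13) = 14^135 ≡ 55 (mod 149).
Giant steps γ_i = 111·55^i mod 149: γ_0=111, γ_1=145, γ_2=78, γ_3=118, γ_4=83 (in table at j=5).
x = i·n + j = 4·13 + 5 = 57.
Check: 14^57 ≡ 111 (mod 149).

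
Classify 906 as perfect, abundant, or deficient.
abundant

Proper divisors of 906: sum = 1 + 2 + 3 + 6 + 151 + 302 + 453 = 918
Since 918 > 906, 906 is abundant.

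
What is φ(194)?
96

194 = 2 × 97
φ(n) = n × ∏(1 - 1/p) for each prime p dividing n
φ(194) = 194 × (1 - 1/2) × (1 - 1/97) = 96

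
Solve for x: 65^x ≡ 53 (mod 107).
86

Baby-step giant-step with step n = ⌈√107⌉ = 11.
Baby steps 65^j mod 107 (j:value) for j=0..10: 0:1, 1:65, 2:52, 3:63, 4:29, 5:66, 6:10, 7:8, 8:92, 9:95, 10:76.
Giant-step multiplier: 65^(-11) ≡ 65^(106-11) = 65^95 ≡ 6 (mod 107).
Giant steps γ_i = 53·6^i mod 107: γ_0=53, γ_1=104, γ_2=89, γ_3=106, γ_4=101, γ_5=71, γ_6=105, γ_7=95 (in table at j=9).
x = i·n + j = 7·11 + 9 = 86.
Check: 65^86 ≡ 53 (mod 107).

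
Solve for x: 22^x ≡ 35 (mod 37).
25

Baby-step giant-step with step n = ⌈√37⌉ = 7.
Baby steps 22^j mod 37 (j:value) for j=0..6: 0:1, 1:22, 2:3, 3:29, 4:9, 5:13, 6:27.
Giant-step multiplier: 22^(-7) ≡ 22^(36-7) = 22^29 ≡ 19 (mod 37).
Giant steps γ_i = 35·19^i mod 37: γ_0=35, γ_1=36, γ_2=18, γ_3=9 (in table at j=4).
x = i·n + j = 3·7 + 4 = 25.
Check: 22^25 ≡ 35 (mod 37).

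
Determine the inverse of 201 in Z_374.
147

gcd(201, 374) = 1, so the inverse exists.
Extended Euclidean algorithm on (374, 201):
374 = 1 × 201 + 173  ⟹  173 = (1)·374 + (-1)·201
201 = 1 × 173 + 28  ⟹  28 = (-1)·374 + (2)·201
173 = 6 × 28 + 5  ⟹  5 = (7)·374 + (-13)·201
28 = 5 × 5 + 3  ⟹  3 = (-36)·374 + (67)·201
5 = 1 × 3 + 2  ⟹  2 = (43)·374 + (-80)·201
3 = 1 × 2 + 1  ⟹  1 = (-79)·374 + (147)·201
So (147)·201 ≡ 1 (mod 374), i.e. 201^(-1) ≡ 147 (mod 374).
Check: 201 × 147 = 29547 ≡ 1 (mod 374)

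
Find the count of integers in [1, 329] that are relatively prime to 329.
276

329 = 7 × 47
φ(n) = n × ∏(1 - 1/p) for each prime p dividing n
φ(329) = 329 × (1 - 1/7) × (1 - 1/47) = 276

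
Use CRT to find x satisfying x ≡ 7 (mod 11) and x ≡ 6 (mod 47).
194

Using Chinese Remainder Theorem:
M = 11 × 47 = 517
M1 = 47, M2 = 11
y1 = 47^(-1) mod 11 = 4
y2 = 11^(-1) mod 47 = 30
x = (7×47×4 + 6×11×30) mod 517 = 194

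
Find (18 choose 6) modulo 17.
0

Using Lucas' theorem:
Write n=18 and k=6 in base 17:
n in base 17: [1, 1]
k in base 17: [0, 6]
C(18,6) mod 17 = ∏ C(n_i, k_i) mod 17
Digit binomials (mod 17): C(1,0) = 1; C(1,6) = 0 (k_i > n_i)
Product: 1 × 0 = 0 ≡ 0 (mod 17)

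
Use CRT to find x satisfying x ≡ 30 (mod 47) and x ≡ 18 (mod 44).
1910

Using Chinese Remainder Theorem:
M = 47 × 44 = 2068
M1 = 44, M2 = 47
y1 = 44^(-1) mod 47 = 31
y2 = 47^(-1) mod 44 = 15
x = (30×44×31 + 18×47×15) mod 2068 = 1910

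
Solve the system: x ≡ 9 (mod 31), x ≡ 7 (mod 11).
40

Using Chinese Remainder Theorem:
M = 31 × 11 = 341
M1 = 11, M2 = 31
y1 = 11^(-1) mod 31 = 17
y2 = 31^(-1) mod 11 = 5
x = (9×11×17 + 7×31×5) mod 341 = 40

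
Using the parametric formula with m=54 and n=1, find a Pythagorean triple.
(2915, 108, 2917)

Euclid's formula: a = m² - n², b = 2mn, c = m² + n²
m = 54, n = 1
a = 54² - 1² = 2916 - 1 = 2915
b = 2 × 54 × 1 = 108
c = 54² + 1² = 2916 + 1 = 2917
Verification: 2915² + 108² = 8497225 + 11664 = 8508889 = 2917² ✓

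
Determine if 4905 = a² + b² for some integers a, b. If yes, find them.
12² + 69² (a=12, b=69)

Factorization: 4905 = 3^2 × 5 × 109
By Fermat: n is sum of two squares iff every prime p ≡ 3 (mod 4) appears to even power.
All primes ≡ 3 (mod 4) appear to even power.
Search a = 0, 1, 2, … for 4905 - a² a perfect square: first hit at a = 12: 4905 - 144 = 4761 = 69².
4905 = 12² + 69² = 144 + 4761 ✓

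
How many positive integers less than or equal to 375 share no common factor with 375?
200

375 = 3 × 5^3
φ(n) = n × ∏(1 - 1/p) for each prime p dividing n
φ(375) = 375 × (1 - 1/3) × (1 - 1/5) = 200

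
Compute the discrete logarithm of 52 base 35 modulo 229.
3

Baby-step giant-step with step n = ⌈√229⌉ = 16.
Baby steps 35^j mod 229 (j:value) for j=0..15: 0:1, 1:35, 2:80, 3:52, 4:217, 5:38, 6:185, 7:63, 8:144, 9:2, 10:70, 11:160, 12:104, 13:205, 14:76, 15:141.
h = 52 is already in the table at j=3, so x = 3.
Check: 35^3 ≡ 52 (mod 229).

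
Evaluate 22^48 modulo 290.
286

Repeated squaring. Binary of 48 = 110000.
22^1 ≡ 22 (mod 290); 22^2 ≡ 194 (mod 290); 22^4 ≡ 226 (mod 290); 22^8 ≡ 36 (mod 290); 22^16 ≡ 136 (mod 290); 22^32 ≡ 226 (mod 290)
22^48 = 22^16 × 22^32 ≡ 286 (mod 290)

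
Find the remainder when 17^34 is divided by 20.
9

Repeated squaring. Binary of 34 = 100010.
17^1 ≡ 17 (mod 20); 17^2 ≡ 9 (mod 20); 17^4 ≡ 1 (mod 20); 17^8 ≡ 1 (mod 20); 17^16 ≡ 1 (mod 20); 17^32 ≡ 1 (mod 20)
17^34 = 17^2 × 17^32 ≡ 9 (mod 20)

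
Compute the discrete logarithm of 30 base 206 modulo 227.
76

Baby-step giant-step with step n = ⌈√227⌉ = 16.
Baby steps 206^j mod 227 (j:value) for j=0..15: 0:1, 1:206, 2:214, 3:46, 4:169, 5:83, 6:73, 7:56, 8:186, 9:180, 10:79, 11:157, 12:108, 13:2, 14:185, 15:201.
Giant-step multiplier: 206^(-16) ≡ 206^(226-16) = 206^210 ≡ 190 (mod 227).
Giant steps γ_i = 30·190^i mod 227: γ_0=30, γ_1=25, γ_2=210, γ_3=175, γ_4=108 (in table at j=12).
x = i·n + j = 4·16 + 12 = 76.
Check: 206^76 ≡ 30 (mod 227).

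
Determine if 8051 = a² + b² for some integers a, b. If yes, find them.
Not possible

Factorization: 8051 = 83 × 97
By Fermat: n is sum of two squares iff every prime p ≡ 3 (mod 4) appears to even power.
Prime(s) ≡ 3 (mod 4) with odd exponent: [(83, 1)]
Therefore 8051 cannot be expressed as a² + b².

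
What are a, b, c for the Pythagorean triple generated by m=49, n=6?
(2365, 588, 2437)

Euclid's formula: a = m² - n², b = 2mn, c = m² + n²
m = 49, n = 6
a = 49² - 6² = 2401 - 36 = 2365
b = 2 × 49 × 6 = 588
c = 49² + 6² = 2401 + 36 = 2437
Verification: 2365² + 588² = 5593225 + 345744 = 5938969 = 2437² ✓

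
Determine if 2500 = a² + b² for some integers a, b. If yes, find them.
0² + 50² (a=0, b=50)

Factorization: 2500 = 2^2 × 5^4
By Fermat: n is sum of two squares iff every prime p ≡ 3 (mod 4) appears to even power.
All primes ≡ 3 (mod 4) appear to even power.
Search a = 0, 1, 2, … for 2500 - a² a perfect square: first hit at a = 0: 2500 - 0 = 2500 = 50².
2500 = 0² + 50² = 0 + 2500 ✓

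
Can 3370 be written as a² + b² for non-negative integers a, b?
11² + 57² (a=11, b=57)

Factorization: 3370 = 2 × 5 × 337
By Fermat: n is sum of two squares iff every prime p ≡ 3 (mod 4) appears to even power.
All primes ≡ 3 (mod 4) appear to even power.
Search a = 0, 1, 2, … for 3370 - a² a perfect square: first hit at a = 11: 3370 - 121 = 3249 = 57².
3370 = 11² + 57² = 121 + 3249 ✓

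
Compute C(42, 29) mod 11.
9

Using Lucas' theorem:
Write n=42 and k=29 in base 11:
n in base 11: [3, 9]
k in base 11: [2, 7]
C(42,29) mod 11 = ∏ C(n_i, k_i) mod 11
Digit binomials (mod 11): C(3,2) = 3; C(9,7) = 36 ≡ 3
Product: 3 × 3 = 9 ≡ 9 (mod 11)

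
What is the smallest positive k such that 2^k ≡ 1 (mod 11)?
10

11 is prime, so ord(2) divides φ(11) = 10.
Divisors of 10: 1, 2, 5, 10.
Repeated squaring: 2^1 ≡ 2, 2^2 ≡ 4, 2^4 ≡ 5, 2^8 ≡ 3 (mod 11).
Test 2^d mod 11 for each divisor d in increasing order:
2^1 ≡ 2
2^2 ≡ 4
2^5 = 2^4·2^1 ≡ 10
2^10 = 2^8·2^2 ≡ 1  ← first divisor giving 1
The order is 10.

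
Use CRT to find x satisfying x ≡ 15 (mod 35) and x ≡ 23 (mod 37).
1170

Using Chinese Remainder Theorem:
M = 35 × 37 = 1295
M1 = 37, M2 = 35
y1 = 37^(-1) mod 35 = 18
y2 = 35^(-1) mod 37 = 18
x = (15×37×18 + 23×35×18) mod 1295 = 1170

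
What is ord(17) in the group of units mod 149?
37

149 is prime, so ord(17) divides φ(149) = 148.
Divisors of 148: 1, 2, 4, 37, 74, 148.
Repeated squaring: 17^1 ≡ 17, 17^2 ≡ 140, 17^4 ≡ 81, 17^8 ≡ 5, 17^16 ≡ 25, 17^32 ≡ 29, 17^64 ≡ 96, 17^128 ≡ 127 (mod 149).
Test 17^d mod 149 for each divisor d in increasing order:
17^1 ≡ 17
17^2 ≡ 140
17^4 ≡ 81
17^37 = 17^32·17^4·17^1 ≡ 1  ← first divisor giving 1
The order is 37.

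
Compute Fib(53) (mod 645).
353

Matrix identity: Q^n = [[F_(n+1), F_n], [F_n, F_(n-1)]] with Q = [[1,1],[1,0]].
n = 53 = 110101₂. Square-and-multiply, entries mod 645:
Q^1 = [[1,1],[1,0]]
Q^3 = (Q^1)²·Q = [[3,2],[2,1]]
Q^6 = (Q^3)² = [[13,8],[8,5]]
Q^13 = (Q^6)²·Q = [[377,233],[233,144]]
Q^26 = (Q^13)² = [[338,133],[133,205]]
Q^53 = (Q^26)²·Q = [[332,353],[353,624]]
F_53 mod 645 = Q^53[0][1] = 353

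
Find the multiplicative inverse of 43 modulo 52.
23

gcd(43, 52) = 1, so the inverse exists.
Extended Euclidean algorithm on (52, 43):
52 = 1 × 43 + 9  ⟹  9 = (1)·52 + (-1)·43
43 = 4 × 9 + 7  ⟹  7 = (-4)·52 + (5)·43
9 = 1 × 7 + 2  ⟹  2 = (5)·52 + (-6)·43
7 = 3 × 2 + 1  ⟹  1 = (-19)·52 + (23)·43
So (23)·43 ≡ 1 (mod 52), i.e. 43^(-1) ≡ 23 (mod 52).
Check: 43 × 23 = 989 ≡ 1 (mod 52)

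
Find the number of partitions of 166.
189334822579

p(n) counts ways to write n as a sum of positive integers (order ignored).
Euler's pentagonal recurrence: p(k) = p(k-1) + p(k-2) - p(k-5) - p(k-7) + p(k-12) + p(k-15) - ... (offsets j(3j∓1)/2, signs ++--, p(0)=1, p(<0)=0).
DP table for k = 0..165: p(0)=1, p(1)=1, p(2)=2, p(3)=3, p(4)=5, p(5)=7, p(6)=11, p(7)=15, p(8)=22, p(9)=30, p(10)=42, p(11)=56, p(12)=77, p(13)=101, p(14)=135, p(15)=176, p(16)=231, p(17)=297, p(18)=385, p(19)=490, p(20)=627, p(21)=792, p(22)=1002, p(23)=1255, p(24)=1575, p(25)=1958, p(26)=2436, p(27)=3010, p(28)=3718, p(29)=4565, p(30)=5604, p(31)=6842, p(32)=8349, p(33)=10143, p(34)=12310, p(35)=14883, p(36)=17977, p(37)=21637, p(38)=26015, p(39)=31185, p(40)=37338, p(41)=44583, p(42)=53174, p(43)=63261, p(44)=75175, p(45)=89134, p(46)=105558, p(47)=124754, p(48)=147273, p(49)=173525, p(50)=204226, p(51)=239943, p(52)=281589, p(53)=329931, p(54)=386155, p(55)=451276, p(56)=526823, p(57)=614154, p(58)=715220, p(59)=831820, p(60)=966467, p(61)=1121505, p(62)=1300156, p(63)=1505499, p(64)=1741630, p(65)=2012558, p(66)=2323520, p(67)=2679689, p(68)=3087735, p(69)=3554345, p(70)=4087968, p(71)=4697205, p(72)=5392783, p(73)=6185689, p(74)=7089500, p(75)=8118264, p(76)=9289091, p(77)=10619863, p(78)=12132164, p(79)=13848650, p(80)=15796476, p(81)=18004327, p(82)=20506255, p(83)=23338469, p(84)=26543660, p(85)=30167357, p(86)=34262962, p(87)=38887673, p(88)=44108109, p(89)=49995925, p(90)=56634173, p(91)=64112359, p(92)=72533807, p(93)=82010177, p(94)=92669720, p(95)=104651419, p(96)=118114304, p(97)=133230930, p(98)=150198136, p(99)=169229875, p(100)=190569292, p(101)=214481126, p(102)=241265379, p(103)=271248950, p(104)=304801365, p(105)=342325709, p(106)=384276336, p(107)=431149389, p(108)=483502844, p(109)=541946240, p(110)=607163746, p(111)=679903203, p(112)=761002156, p(113)=851376628, p(114)=952050665, p(115)=1064144451, p(116)=1188908248, p(117)=1327710076, p(118)=1482074143, p(119)=1653668665, p(120)=1844349560, p(121)=2056148051, p(122)=2291320912, p(123)=2552338241, p(124)=2841940500, p(125)=3163127352, p(126)=3519222692, p(127)=3913864295, p(128)=4351078600, p(129)=4835271870, p(130)=5371315400, p(131)=5964539504, p(132)=6620830889, p(133)=7346629512, p(134)=8149040695, p(135)=9035836076, p(136)=10015581680, p(137)=11097645016, p(138)=12292341831, p(139)=13610949895, p(140)=15065878135, p(141)=16670689208, p(142)=18440293320, p(143)=20390982757, p(144)=22540654445, p(145)=24908858009, p(146)=27517052599, p(147)=30388671978, p(148)=33549419497, p(149)=37027355200, p(150)=40853235313, p(151)=45060624582, p(152)=49686288421, p(153)=54770336324, p(154)=60356673280, p(155)=66493182097, p(156)=73232243759, p(157)=80630964769, p(158)=88751778802, p(159)=97662728555, p(160)=107438159466, p(161)=118159068427, p(162)=129913904637, p(163)=142798995930, p(164)=156919475295, p(165)=172389800255.
Final step: p(166) = p(165) + p(164) - p(161) - p(159) + p(154) + p(151) - p(144) - p(140) + p(131) + p(126) - p(115) - p(109) + p(96) + p(89) - p(74) - p(66) + p(49) + p(40) - p(21) - p(11)
= 172389800255 + 156919475295 - 118159068427 - 97662728555 + 60356673280 + 45060624582 - 22540654445 - 15065878135 + 5964539504 + 3519222692 - 1064144451 - 541946240 + 118114304 + 49995925 - 7089500 - 2323520 + 173525 + 37338 - 792 - 56
= 189334822579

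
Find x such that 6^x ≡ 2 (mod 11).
9

Baby-step giant-step with step n = ⌈√11⌉ = 4.
Baby steps 6^j mod 11 (j:value) for j=0..3: 0:1, 1:6, 2:3, 3:7.
Giant-step multiplier: 6^(-4) ≡ 6^(10-4) = 6^6 ≡ 5 (mod 11).
Giant steps γ_i = 2·5^i mod 11: γ_0=2, γ_1=10, γ_2=6 (in table at j=1).
x = i·n + j = 2·4 + 1 = 9.
Check: 6^9 ≡ 2 (mod 11).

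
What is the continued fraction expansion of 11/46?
[0; 4, 5, 2]

Euclidean algorithm steps:
11 = 0 × 46 + 11
46 = 4 × 11 + 2
11 = 5 × 2 + 1
2 = 2 × 1 + 0
Continued fraction: [0; 4, 5, 2]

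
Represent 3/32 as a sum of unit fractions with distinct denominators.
1/11 + 1/352

Greedy algorithm:
3/32: ceiling(32/3) = 11, use 1/11
1/352: ceiling(352/1) = 352, use 1/352
Result: 3/32 = 1/11 + 1/352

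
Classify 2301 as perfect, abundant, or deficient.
deficient

Proper divisors of 2301: sum = 1 + 3 + 13 + 39 + 59 + 177 + 767 = 1059
Since 1059 < 2301, 2301 is deficient.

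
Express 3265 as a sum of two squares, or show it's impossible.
4² + 57² (a=4, b=57)

Factorization: 3265 = 5 × 653
By Fermat: n is sum of two squares iff every prime p ≡ 3 (mod 4) appears to even power.
All primes ≡ 3 (mod 4) appear to even power.
Search a = 0, 1, 2, … for 3265 - a² a perfect square: first hit at a = 4: 3265 - 16 = 3249 = 57².
3265 = 4² + 57² = 16 + 3249 ✓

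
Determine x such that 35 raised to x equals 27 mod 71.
22

Baby-step giant-step with step n = ⌈√71⌉ = 9.
Baby steps 35^j mod 71 (j:value) for j=0..8: 0:1, 1:35, 2:18, 3:62, 4:40, 5:51, 6:10, 7:66, 8:38.
Giant-step multiplier: 35^(-9) ≡ 35^(70-9) = 35^61 ≡ 56 (mod 71).
Giant steps γ_i = 27·56^i mod 71: γ_0=27, γ_1=21, γ_2=40 (in table at j=4).
x = i·n + j = 2·9 + 4 = 22.
Check: 35^22 ≡ 27 (mod 71).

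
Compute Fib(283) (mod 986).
379

Matrix identity: Q^n = [[F_(n+1), F_n], [F_n, F_(n-1)]] with Q = [[1,1],[1,0]].
n = 283 = 100011011₂. Square-and-multiply, entries mod 986:
Q^1 = [[1,1],[1,0]]
Q^2 = (Q^1)² = [[2,1],[1,1]]
Q^4 = (Q^2)² = [[5,3],[3,2]]
Q^8 = (Q^4)² = [[34,21],[21,13]]
Q^17 = (Q^8)²·Q = [[612,611],[611,1]]
Q^35 = (Q^17)²·Q = [[340,477],[477,849]]
Q^70 = (Q^35)² = [[1,203],[203,784]]
Q^141 = (Q^70)²·Q = [[407,784],[784,609]]
Q^283 = (Q^141)²·Q = [[235,379],[379,842]]
F_283 mod 986 = Q^283[0][1] = 379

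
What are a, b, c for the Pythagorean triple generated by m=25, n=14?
(429, 700, 821)

Euclid's formula: a = m² - n², b = 2mn, c = m² + n²
m = 25, n = 14
a = 25² - 14² = 625 - 196 = 429
b = 2 × 25 × 14 = 700
c = 25² + 14² = 625 + 196 = 821
Verification: 429² + 700² = 184041 + 490000 = 674041 = 821² ✓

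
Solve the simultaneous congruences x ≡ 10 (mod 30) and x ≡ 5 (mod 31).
160

Using Chinese Remainder Theorem:
M = 30 × 31 = 930
M1 = 31, M2 = 30
y1 = 31^(-1) mod 30 = 1
y2 = 30^(-1) mod 31 = 30
x = (10×31×1 + 5×30×30) mod 930 = 160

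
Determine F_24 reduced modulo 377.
374

Matrix identity: Q^n = [[F_(n+1), F_n], [F_n, F_(n-1)]] with Q = [[1,1],[1,0]].
n = 24 = 11000₂. Square-and-multiply, entries mod 377:
Q^1 = [[1,1],[1,0]]
Q^3 = (Q^1)²·Q = [[3,2],[2,1]]
Q^6 = (Q^3)² = [[13,8],[8,5]]
Q^12 = (Q^6)² = [[233,144],[144,89]]
Q^24 = (Q^12)² = [[2,374],[374,5]]
F_24 mod 377 = Q^24[0][1] = 374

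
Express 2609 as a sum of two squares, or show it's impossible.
20² + 47² (a=20, b=47)

Factorization: 2609 = 2609
By Fermat: n is sum of two squares iff every prime p ≡ 3 (mod 4) appears to even power.
All primes ≡ 3 (mod 4) appear to even power.
Search a = 0, 1, 2, … for 2609 - a² a perfect square: first hit at a = 20: 2609 - 400 = 2209 = 47².
2609 = 20² + 47² = 400 + 2209 ✓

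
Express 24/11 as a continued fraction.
[2; 5, 2]

Euclidean algorithm steps:
24 = 2 × 11 + 2
11 = 5 × 2 + 1
2 = 2 × 1 + 0
Continued fraction: [2; 5, 2]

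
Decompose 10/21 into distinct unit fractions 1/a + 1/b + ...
1/3 + 1/7

Greedy algorithm:
10/21: ceiling(21/10) = 3, use 1/3
1/7: ceiling(7/1) = 7, use 1/7
Result: 10/21 = 1/3 + 1/7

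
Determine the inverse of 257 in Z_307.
264

gcd(257, 307) = 1, so the inverse exists.
Extended Euclidean algorithm on (307, 257):
307 = 1 × 257 + 50  ⟹  50 = (1)·307 + (-1)·257
257 = 5 × 50 + 7  ⟹  7 = (-5)·307 + (6)·257
50 = 7 × 7 + 1  ⟹  1 = (36)·307 + (-43)·257
So (-43)·257 ≡ 1 (mod 307), i.e. 257^(-1) ≡ -43 ≡ 264 (mod 307).
Check: 257 × 264 = 67848 ≡ 1 (mod 307)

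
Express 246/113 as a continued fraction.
[2; 5, 1, 1, 1, 6]

Euclidean algorithm steps:
246 = 2 × 113 + 20
113 = 5 × 20 + 13
20 = 1 × 13 + 7
13 = 1 × 7 + 6
7 = 1 × 6 + 1
6 = 6 × 1 + 0
Continued fraction: [2; 5, 1, 1, 1, 6]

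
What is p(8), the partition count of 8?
22

p(n) counts ways to write n as a sum of positive integers (order ignored).
Examples: 8; 7 + 1; 6 + 2; 6 + 1 + 1; 5 + 3; ... (22 total)
p(8) = 22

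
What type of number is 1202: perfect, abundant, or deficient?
deficient

Proper divisors of 1202: sum = 1 + 2 + 601 = 604
Since 604 < 1202, 1202 is deficient.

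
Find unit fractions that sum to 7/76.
1/11 + 1/836

Greedy algorithm:
7/76: ceiling(76/7) = 11, use 1/11
1/836: ceiling(836/1) = 836, use 1/836
Result: 7/76 = 1/11 + 1/836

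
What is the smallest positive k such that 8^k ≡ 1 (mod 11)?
10

11 is prime, so ord(8) divides φ(11) = 10.
Divisors of 10: 1, 2, 5, 10.
Repeated squaring: 8^1 ≡ 8, 8^2 ≡ 9, 8^4 ≡ 4, 8^8 ≡ 5 (mod 11).
Test 8^d mod 11 for each divisor d in increasing order:
8^1 ≡ 8
8^2 ≡ 9
8^5 = 8^4·8^1 ≡ 10
8^10 = 8^8·8^2 ≡ 1  ← first divisor giving 1
The order is 10.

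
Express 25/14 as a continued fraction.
[1; 1, 3, 1, 2]

Euclidean algorithm steps:
25 = 1 × 14 + 11
14 = 1 × 11 + 3
11 = 3 × 3 + 2
3 = 1 × 2 + 1
2 = 2 × 1 + 0
Continued fraction: [1; 1, 3, 1, 2]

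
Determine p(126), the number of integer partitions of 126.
3519222692

p(n) counts ways to write n as a sum of positive integers (order ignored).
Euler's pentagonal recurrence: p(k) = p(k-1) + p(k-2) - p(k-5) - p(k-7) + p(k-12) + p(k-15) - ... (offsets j(3j∓1)/2, signs ++--, p(0)=1, p(<0)=0).
DP table for k = 0..125: p(0)=1, p(1)=1, p(2)=2, p(3)=3, p(4)=5, p(5)=7, p(6)=11, p(7)=15, p(8)=22, p(9)=30, p(10)=42, p(11)=56, p(12)=77, p(13)=101, p(14)=135, p(15)=176, p(16)=231, p(17)=297, p(18)=385, p(19)=490, p(20)=627, p(21)=792, p(22)=1002, p(23)=1255, p(24)=1575, p(25)=1958, p(26)=2436, p(27)=3010, p(28)=3718, p(29)=4565, p(30)=5604, p(31)=6842, p(32)=8349, p(33)=10143, p(34)=12310, p(35)=14883, p(36)=17977, p(37)=21637, p(38)=26015, p(39)=31185, p(40)=37338, p(41)=44583, p(42)=53174, p(43)=63261, p(44)=75175, p(45)=89134, p(46)=105558, p(47)=124754, p(48)=147273, p(49)=173525, p(50)=204226, p(51)=239943, p(52)=281589, p(53)=329931, p(54)=386155, p(55)=451276, p(56)=526823, p(57)=614154, p(58)=715220, p(59)=831820, p(60)=966467, p(61)=1121505, p(62)=1300156, p(63)=1505499, p(64)=1741630, p(65)=2012558, p(66)=2323520, p(67)=2679689, p(68)=3087735, p(69)=3554345, p(70)=4087968, p(71)=4697205, p(72)=5392783, p(73)=6185689, p(74)=7089500, p(75)=8118264, p(76)=9289091, p(77)=10619863, p(78)=12132164, p(79)=13848650, p(80)=15796476, p(81)=18004327, p(82)=20506255, p(83)=23338469, p(84)=26543660, p(85)=30167357, p(86)=34262962, p(87)=38887673, p(88)=44108109, p(89)=49995925, p(90)=56634173, p(91)=64112359, p(92)=72533807, p(93)=82010177, p(94)=92669720, p(95)=104651419, p(96)=118114304, p(97)=133230930, p(98)=150198136, p(99)=169229875, p(100)=190569292, p(101)=214481126, p(102)=241265379, p(103)=271248950, p(104)=304801365, p(105)=342325709, p(106)=384276336, p(107)=431149389, p(108)=483502844, p(109)=541946240, p(110)=607163746, p(111)=679903203, p(112)=761002156, p(113)=851376628, p(114)=952050665, p(115)=1064144451, p(116)=1188908248, p(117)=1327710076, p(118)=1482074143, p(119)=1653668665, p(120)=1844349560, p(121)=2056148051, p(122)=2291320912, p(123)=2552338241, p(124)=2841940500, p(125)=3163127352.
Final step: p(126) = p(125) + p(124) - p(121) - p(119) + p(114) + p(111) - p(104) - p(100) + p(91) + p(86) - p(75) - p(69) + p(56) + p(49) - p(34) - p(26) + p(9) + p(0)
= 3163127352 + 2841940500 - 2056148051 - 1653668665 + 952050665 + 679903203 - 304801365 - 190569292 + 64112359 + 34262962 - 8118264 - 3554345 + 526823 + 173525 - 12310 - 2436 + 30 + 1
= 3519222692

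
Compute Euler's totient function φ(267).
176

267 = 3 × 89
φ(n) = n × ∏(1 - 1/p) for each prime p dividing n
φ(267) = 267 × (1 - 1/3) × (1 - 1/89) = 176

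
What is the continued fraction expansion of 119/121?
[0; 1, 59, 2]

Euclidean algorithm steps:
119 = 0 × 121 + 119
121 = 1 × 119 + 2
119 = 59 × 2 + 1
2 = 2 × 1 + 0
Continued fraction: [0; 1, 59, 2]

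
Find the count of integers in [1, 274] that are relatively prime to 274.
136

274 = 2 × 137
φ(n) = n × ∏(1 - 1/p) for each prime p dividing n
φ(274) = 274 × (1 - 1/2) × (1 - 1/137) = 136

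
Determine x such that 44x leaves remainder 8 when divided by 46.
x ≡ 19 (mod 23)

gcd(44, 46) = 2, which divides 8, so solutions exist.
Divide through by 2: 22x ≡ 4 (mod 23).
Find 22^(-1) mod 23 by the extended Euclidean algorithm:
23 = 1 × 22 + 1  ⟹  1 = (1)·23 + (-1)·22
So (-1)·22 ≡ 1 (mod 23), i.e. 22^(-1) ≡ -1 ≡ 22 (mod 23).
x ≡ 22 × 4 = 88 ≡ 19 (mod 23).
Check: 44 × 19 = 836 ≡ 8 (mod 46).
x ≡ 19 (mod 23), giving 2 solutions mod 46.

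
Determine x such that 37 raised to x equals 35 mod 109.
88

Baby-step giant-step with step n = ⌈√109⌉ = 11.
Baby steps 37^j mod 109 (j:value) for j=0..10: 0:1, 1:37, 2:61, 3:77, 4:15, 5:10, 6:43, 7:65, 8:7, 9:41, 10:100.
Giant-step multiplier: 37^(-11) ≡ 37^(108-11) = 37^97 ≡ 18 (mod 109).
Giant steps γ_i = 35·18^i mod 109: γ_0=35, γ_1=85, γ_2=4, γ_3=72, γ_4=97, γ_5=2, γ_6=36, γ_7=103, γ_8=1 (in table at j=0).
x = i·n + j = 8·11 + 0 = 88.
Check: 37^88 ≡ 35 (mod 109).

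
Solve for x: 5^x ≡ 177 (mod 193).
40

Baby-step giant-step with step n = ⌈√193⌉ = 14.
Baby steps 5^j mod 193 (j:value) for j=0..13: 0:1, 1:5, 2:25, 3:125, 4:46, 5:37, 6:185, 7:153, 8:186, 9:158, 10:18, 11:90, 12:64, 13:127.
Giant-step multiplier: 5^(-14) ≡ 5^(192-14) = 5^178 ≡ 162 (mod 193).
Giant steps γ_i = 177·162^i mod 193: γ_0=177, γ_1=110, γ_2=64 (in table at j=12).
x = i·n + j = 2·14 + 12 = 40.
Check: 5^40 ≡ 177 (mod 193).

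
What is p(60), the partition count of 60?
966467

p(n) counts ways to write n as a sum of positive integers (order ignored).
Euler's pentagonal recurrence: p(k) = p(k-1) + p(k-2) - p(k-5) - p(k-7) + p(k-12) + p(k-15) - ... (offsets j(3j∓1)/2, signs ++--, p(0)=1, p(<0)=0).
DP table for k = 0..59: p(0)=1, p(1)=1, p(2)=2, p(3)=3, p(4)=5, p(5)=7, p(6)=11, p(7)=15, p(8)=22, p(9)=30, p(10)=42, p(11)=56, p(12)=77, p(13)=101, p(14)=135, p(15)=176, p(16)=231, p(17)=297, p(18)=385, p(19)=490, p(20)=627, p(21)=792, p(22)=1002, p(23)=1255, p(24)=1575, p(25)=1958, p(26)=2436, p(27)=3010, p(28)=3718, p(29)=4565, p(30)=5604, p(31)=6842, p(32)=8349, p(33)=10143, p(34)=12310, p(35)=14883, p(36)=17977, p(37)=21637, p(38)=26015, p(39)=31185, p(40)=37338, p(41)=44583, p(42)=53174, p(43)=63261, p(44)=75175, p(45)=89134, p(46)=105558, p(47)=124754, p(48)=147273, p(49)=173525, p(50)=204226, p(51)=239943, p(52)=281589, p(53)=329931, p(54)=386155, p(55)=451276, p(56)=526823, p(57)=614154, p(58)=715220, p(59)=831820.
Final step: p(60) = p(59) + p(58) - p(55) - p(53) + p(48) + p(45) - p(38) - p(34) + p(25) + p(20) - p(9) - p(3)
= 831820 + 715220 - 451276 - 329931 + 147273 + 89134 - 26015 - 12310 + 1958 + 627 - 30 - 3
= 966467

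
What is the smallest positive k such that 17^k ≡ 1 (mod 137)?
68

137 is prime, so ord(17) divides φ(137) = 136.
Divisors of 136: 1, 2, 4, 8, 17, 34, 68, 136.
Repeated squaring: 17^1 ≡ 17, 17^2 ≡ 15, 17^4 ≡ 88, 17^8 ≡ 72, 17^16 ≡ 115, 17^32 ≡ 73, 17^64 ≡ 123, 17^128 ≡ 59 (mod 137).
Test 17^d mod 137 for each divisor d in increasing order:
17^1 ≡ 17
17^2 ≡ 15
17^4 ≡ 88
17^8 ≡ 72
17^17 = 17^16·17^1 ≡ 37
17^34 = 17^32·17^2 ≡ 136
17^68 = 17^64·17^4 ≡ 1  ← first divisor giving 1
The order is 68.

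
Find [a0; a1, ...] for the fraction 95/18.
[5; 3, 1, 1, 2]

Euclidean algorithm steps:
95 = 5 × 18 + 5
18 = 3 × 5 + 3
5 = 1 × 3 + 2
3 = 1 × 2 + 1
2 = 2 × 1 + 0
Continued fraction: [5; 3, 1, 1, 2]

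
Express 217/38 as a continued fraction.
[5; 1, 2, 2, 5]

Euclidean algorithm steps:
217 = 5 × 38 + 27
38 = 1 × 27 + 11
27 = 2 × 11 + 5
11 = 2 × 5 + 1
5 = 5 × 1 + 0
Continued fraction: [5; 1, 2, 2, 5]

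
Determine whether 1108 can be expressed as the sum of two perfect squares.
18² + 28² (a=18, b=28)

Factorization: 1108 = 2^2 × 277
By Fermat: n is sum of two squares iff every prime p ≡ 3 (mod 4) appears to even power.
All primes ≡ 3 (mod 4) appear to even power.
Search a = 0, 1, 2, … for 1108 - a² a perfect square: first hit at a = 18: 1108 - 324 = 784 = 28².
1108 = 18² + 28² = 324 + 784 ✓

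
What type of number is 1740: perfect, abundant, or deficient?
abundant

Proper divisors of 1740: sum = 1 + 2 + 3 + 4 + 5 + 6 + 10 + 12 + ... + 348 + 435 + 580 + 870 (23 divisors) = 3300
Since 3300 > 1740, 1740 is abundant.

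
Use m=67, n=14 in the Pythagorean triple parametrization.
(4293, 1876, 4685)

Euclid's formula: a = m² - n², b = 2mn, c = m² + n²
m = 67, n = 14
a = 67² - 14² = 4489 - 196 = 4293
b = 2 × 67 × 14 = 1876
c = 67² + 14² = 4489 + 196 = 4685
Verification: 4293² + 1876² = 18429849 + 3519376 = 21949225 = 4685² ✓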